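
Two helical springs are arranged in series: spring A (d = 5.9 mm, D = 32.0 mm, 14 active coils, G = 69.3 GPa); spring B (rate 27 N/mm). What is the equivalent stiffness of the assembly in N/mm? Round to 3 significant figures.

12.4 N/mm

k_A = Gd⁴/(8D³N_a) = (69.3×10³)(5.9⁴)/(8·32.0³·14) = 22.881 N/mm
Series: 1/k_eq = 1/22.881 + 1/27 = 0.080742; k_eq = 12.385 N/mm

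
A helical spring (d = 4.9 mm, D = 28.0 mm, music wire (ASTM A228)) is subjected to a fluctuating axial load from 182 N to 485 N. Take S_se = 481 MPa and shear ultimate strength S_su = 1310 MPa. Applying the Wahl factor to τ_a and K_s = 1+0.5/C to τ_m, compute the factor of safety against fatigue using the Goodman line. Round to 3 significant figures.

2.44

C = D/d = 28.0/4.9 = 5.7143; K_W = (4C−1)/(4C−4)+0.615/C = 1.2667; K_s = 1+0.5/C = 1.0875
F_a = (F_max−F_min)/2 = 151.5 N; F_m = (F_max+F_min)/2 = 333.5 N
τ_a = K_W·8F_aD/(πd³) = 1.2667 × 91.817 = 116.31 MPa
τ_m = K_s·8F_mD/(πd³) = 1.0875 × 202.12 = 219.8 MPa
Goodman: 1/n_f = τ_a/S_se + τ_m/S_su = 116.31/481 + 219.8/1310 = 0.24180 + 0.16779 = 0.40959
n_f = 1/0.40959 = 2.441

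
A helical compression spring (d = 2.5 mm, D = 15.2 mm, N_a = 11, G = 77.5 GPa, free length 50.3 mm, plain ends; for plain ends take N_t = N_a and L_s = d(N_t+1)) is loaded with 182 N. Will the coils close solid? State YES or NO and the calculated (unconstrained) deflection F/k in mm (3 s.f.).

NO, δ = 18.6 mm

k = Gd⁴/(8D³N_a) = (77.5×10³)(2.5⁴)/(8·15.2³·11) = 9.796 N/mm
N_t = 11; L_s = 2.5·12 = 30 mm; δ_solid = L₀ − L_s = 50.3 − 30 = 20.3 mm
δ = F/k = 182/9.796 = 18.579 mm
δ < δ_solid → spring does not go solid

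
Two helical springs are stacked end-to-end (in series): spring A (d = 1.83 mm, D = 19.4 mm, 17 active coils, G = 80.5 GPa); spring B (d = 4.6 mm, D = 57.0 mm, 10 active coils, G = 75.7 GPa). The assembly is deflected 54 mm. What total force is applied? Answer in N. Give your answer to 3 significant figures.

k_A = Gd⁴/(8D³N_a) = (80.5×10³)(1.83⁴)/(8·19.4³·17) = 0.90919 N/mm
k_B = Gd⁴/(8D³N_a) = (75.7×10³)(4.6⁴)/(8·57.0³·10) = 2.2878 N/mm
Series: 1/k_eq = 1/0.90919 + 1/2.2878 = 1.537; k_eq = 0.65063 N/mm
F = k_eq·δ = 0.65063·54 = 35.134 N

35.1 N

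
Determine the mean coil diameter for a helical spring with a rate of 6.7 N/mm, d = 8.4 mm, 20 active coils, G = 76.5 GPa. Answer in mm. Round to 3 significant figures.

D = (Gd⁴/(8N_a·k))^(1/3) = (76.5×10³·8.4⁴/(8·20·6.7))^(1/3)
  = (355291)^(1/3) = 70.8263 mm

70.8 mm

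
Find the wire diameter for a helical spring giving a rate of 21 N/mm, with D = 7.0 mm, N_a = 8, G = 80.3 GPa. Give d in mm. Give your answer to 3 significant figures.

d = (8D³N_a·k / G)^(1/4) = (8·7.0³·8·21 / (80.3×10³))^0.25
  = (5.7409)^0.25 = 1.5479 mm

1.55 mm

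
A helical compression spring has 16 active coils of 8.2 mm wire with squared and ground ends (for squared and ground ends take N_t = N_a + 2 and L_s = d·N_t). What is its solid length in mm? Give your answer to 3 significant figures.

148 mm

squared and ground ends: N_t = N_a + 2 = 16 + 2 = 18
L_s = d·N_t = 8.2 × 18 = 147.6 mm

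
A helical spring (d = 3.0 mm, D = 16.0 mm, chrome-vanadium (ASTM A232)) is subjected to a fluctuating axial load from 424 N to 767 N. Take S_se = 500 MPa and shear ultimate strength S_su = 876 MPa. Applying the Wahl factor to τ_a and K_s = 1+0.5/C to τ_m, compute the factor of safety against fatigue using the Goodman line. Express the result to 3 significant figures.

0.559

C = D/d = 16.0/3.0 = 5.3333; K_W = (4C−1)/(4C−4)+0.615/C = 1.2884; K_s = 1+0.5/C = 1.0938
F_a = (F_max−F_min)/2 = 171.5 N; F_m = (F_max+F_min)/2 = 595.5 N
τ_a = K_W·8F_aD/(πd³) = 1.2884 × 258.8 = 333.43 MPa
τ_m = K_s·8F_mD/(πd³) = 1.0938 × 898.62 = 982.87 MPa
Goodman: 1/n_f = τ_a/S_se + τ_m/S_su = 333.43/500 + 982.87/876 = 0.66686 + 1.12200 = 1.7889
n_f = 1/1.7889 = 0.559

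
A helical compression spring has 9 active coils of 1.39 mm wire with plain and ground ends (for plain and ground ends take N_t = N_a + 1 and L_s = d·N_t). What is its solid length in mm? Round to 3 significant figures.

plain and ground ends: N_t = N_a + 1 = 9 + 1 = 10
L_s = d·N_t = 1.39 × 10 = 13.9 mm

13.9 mm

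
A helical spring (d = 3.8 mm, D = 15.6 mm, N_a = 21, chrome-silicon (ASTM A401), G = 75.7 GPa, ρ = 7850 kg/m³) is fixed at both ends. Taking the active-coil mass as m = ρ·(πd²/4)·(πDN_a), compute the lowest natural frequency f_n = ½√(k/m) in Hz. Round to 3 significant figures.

k = Gd⁴/(8D³N_a) = (75.7×10³)(3.8⁴)/(8·15.6³·21) = 24.748 N/mm = 24748 N/m
Wire length L = πDN_a = π·15.6·21 = 1029.2 mm
m = ρ·(πd²/4)·L = 7850 × 11.341×10⁻⁶ m² × 1.0292 m = 0.091626 kg
f_n = ½√(k/m) = 0.5·√(24748/0.091626) = 0.5·√(2.701e+05) = 259.86 Hz

260 Hz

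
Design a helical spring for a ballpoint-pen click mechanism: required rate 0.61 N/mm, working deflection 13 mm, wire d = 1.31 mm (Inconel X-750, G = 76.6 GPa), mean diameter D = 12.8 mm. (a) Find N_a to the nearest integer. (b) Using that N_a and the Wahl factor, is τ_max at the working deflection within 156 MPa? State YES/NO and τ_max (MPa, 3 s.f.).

(a) 22 coils; (b) YES, τ_max = 132 MPa

N_a = Gd⁴/(8D³k) = (76.6×10³)(1.31⁴)/(8·12.8³·0.61) = 22.04 → N_a = 22
Actual rate k = Gd⁴/(8D³·22) = 0.61118 N/mm
Working load F = kδ = 0.61118·13 = 7.9454 N
C = 12.8/1.31 = 9.7710; K_W = (4C−1)/(4C−4)+0.615/C = 1.1485
τ_max = K_W·8FD/(πd³) = 1.1485·115.2 = 132.3 MPa
τ_max ≤ 156 MPa → acceptable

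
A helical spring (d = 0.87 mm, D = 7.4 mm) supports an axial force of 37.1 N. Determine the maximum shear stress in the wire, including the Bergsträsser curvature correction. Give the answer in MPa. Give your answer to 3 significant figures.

1230 MPa

Spring index C = D/d = 7.4/0.87 = 8.5057
K_B = (4C+2)/(4C−3) = 36.023/31.023 = 1.1612
τ₀ = 8FD/(πd³) = 8·37.1·7.4/(π·0.87³) = 2196.32/2.0687 = 1061.7 MPa
τ_max = K·τ₀ = 1.1612 × 1061.7 = 1232.8 MPa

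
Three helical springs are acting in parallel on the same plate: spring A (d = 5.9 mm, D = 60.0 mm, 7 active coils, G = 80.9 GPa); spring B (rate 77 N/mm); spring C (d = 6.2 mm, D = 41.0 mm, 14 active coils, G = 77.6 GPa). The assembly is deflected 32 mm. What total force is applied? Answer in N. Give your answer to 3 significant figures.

3200 N

k_A = Gd⁴/(8D³N_a) = (80.9×10³)(5.9⁴)/(8·60.0³·7) = 8.1043 N/mm
k_C = Gd⁴/(8D³N_a) = (77.6×10³)(6.2⁴)/(8·41.0³·14) = 14.855 N/mm
Parallel: k_eq = 8.1043 + 77 + 14.855 = 99.959 N/mm
F = k_eq·δ = 99.959·32 = 3198.7 N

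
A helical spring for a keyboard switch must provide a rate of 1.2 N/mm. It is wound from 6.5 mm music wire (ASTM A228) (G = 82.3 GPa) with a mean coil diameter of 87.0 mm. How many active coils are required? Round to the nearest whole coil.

23

N_a = Gd⁴/(8D³k) = (82.3×10³ × 6.5⁴)/(8 × 87.0³ × 1.2)
    = 1.46911e+08 / 6.32163e+06 = 23.24 → 23 coils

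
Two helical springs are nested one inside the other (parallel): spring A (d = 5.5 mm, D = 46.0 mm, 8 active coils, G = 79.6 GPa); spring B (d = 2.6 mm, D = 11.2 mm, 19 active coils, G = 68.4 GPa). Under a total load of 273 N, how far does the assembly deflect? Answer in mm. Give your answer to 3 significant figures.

k_A = Gd⁴/(8D³N_a) = (79.6×10³)(5.5⁴)/(8·46.0³·8) = 11.693 N/mm
k_B = Gd⁴/(8D³N_a) = (68.4×10³)(2.6⁴)/(8·11.2³·19) = 14.637 N/mm
Parallel: k_eq = 11.693 + 14.637 = 26.33 N/mm
δ = F/k_eq = 273/26.33 = 10.369 mm

10.4 mm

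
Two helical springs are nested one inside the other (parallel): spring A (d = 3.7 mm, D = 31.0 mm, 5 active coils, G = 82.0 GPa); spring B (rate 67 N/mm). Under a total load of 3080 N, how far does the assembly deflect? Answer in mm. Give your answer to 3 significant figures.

k_A = Gd⁴/(8D³N_a) = (82.0×10³)(3.7⁴)/(8·31.0³·5) = 12.897 N/mm
Parallel: k_eq = 12.897 + 67 = 79.897 N/mm
δ = F/k_eq = 3080/79.897 = 38.55 mm

38.5 mm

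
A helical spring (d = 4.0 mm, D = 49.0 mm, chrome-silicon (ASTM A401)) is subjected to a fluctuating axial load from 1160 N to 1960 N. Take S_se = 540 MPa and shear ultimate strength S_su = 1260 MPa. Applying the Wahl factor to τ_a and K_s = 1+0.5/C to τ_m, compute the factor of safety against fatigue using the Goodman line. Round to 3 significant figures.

C = D/d = 49.0/4.0 = 12.2500; K_W = (4C−1)/(4C−4)+0.615/C = 1.1169; K_s = 1+0.5/C = 1.0408
F_a = (F_max−F_min)/2 = 400 N; F_m = (F_max+F_min)/2 = 1560 N
τ_a = K_W·8F_aD/(πd³) = 1.1169 × 779.86 = 871 MPa
τ_m = K_s·8F_mD/(πd³) = 1.0408 × 3041.5 = 3165.6 MPa
Goodman: 1/n_f = τ_a/S_se + τ_m/S_su = 871/540 + 3165.6/1260 = 1.61297 + 2.51237 = 4.1253
n_f = 1/4.1253 = 0.2424

0.242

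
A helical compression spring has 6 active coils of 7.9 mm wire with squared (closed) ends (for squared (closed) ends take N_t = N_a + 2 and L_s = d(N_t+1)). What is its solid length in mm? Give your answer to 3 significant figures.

71.1 mm

squared (closed) ends: N_t = N_a + 2 = 6 + 2 = 8
L_s = d·(N_t+1) = 7.9 × 9 = 71.1 mm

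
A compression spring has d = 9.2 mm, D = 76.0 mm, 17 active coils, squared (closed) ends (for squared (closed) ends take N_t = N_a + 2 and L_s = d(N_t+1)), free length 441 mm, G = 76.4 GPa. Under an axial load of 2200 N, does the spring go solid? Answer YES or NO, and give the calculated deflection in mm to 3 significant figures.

NO, δ = 240 mm

k = Gd⁴/(8D³N_a) = (76.4×10³)(9.2⁴)/(8·76.0³·17) = 9.1678 N/mm
N_t = 19; L_s = 9.2·20 = 184 mm; δ_solid = L₀ − L_s = 441 − 184 = 257 mm
δ = F/k = 2200/9.1678 = 239.97 mm
δ < δ_solid → spring does not go solid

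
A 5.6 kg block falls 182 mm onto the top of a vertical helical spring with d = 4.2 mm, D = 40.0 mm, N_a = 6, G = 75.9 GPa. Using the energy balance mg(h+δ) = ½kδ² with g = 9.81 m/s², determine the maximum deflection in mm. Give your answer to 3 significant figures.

k = Gd⁴/(8D³N_a) = (75.9×10³)(4.2⁴)/(8·40.0³·6) = 7.6881 N/mm
W = mg = 5.6 × 9.81 = 54.936 N
½kδ² − Wδ − Wh = 0 → δ = (W + √(W² + 2kWh))/k
δ = (54.936 + √(3018 + 153736))/7.6881 = (54.936 + 395.92)/7.6881 = 58.644 mm

58.6 mm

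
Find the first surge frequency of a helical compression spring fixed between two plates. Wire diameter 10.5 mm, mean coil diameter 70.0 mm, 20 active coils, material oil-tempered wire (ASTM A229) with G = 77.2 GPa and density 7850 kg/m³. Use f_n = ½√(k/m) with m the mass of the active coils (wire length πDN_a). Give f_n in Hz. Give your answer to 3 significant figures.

37.8 Hz

k = Gd⁴/(8D³N_a) = (77.2×10³)(10.5⁴)/(8·70.0³·20) = 17.099 N/mm = 17099 N/m
Wire length L = πDN_a = π·70.0·20 = 4398.2 mm
m = ρ·(πd²/4)·L = 7850 × 86.59×10⁻⁶ m² × 4.3982 m = 2.9896 kg
f_n = ½√(k/m) = 0.5·√(17099/2.9896) = 0.5·√(5719.3) = 37.813 Hz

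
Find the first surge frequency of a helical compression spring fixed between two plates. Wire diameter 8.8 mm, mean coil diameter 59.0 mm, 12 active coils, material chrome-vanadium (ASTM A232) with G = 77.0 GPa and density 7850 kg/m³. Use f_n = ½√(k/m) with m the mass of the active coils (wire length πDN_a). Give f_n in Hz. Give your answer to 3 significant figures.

k = Gd⁴/(8D³N_a) = (77.0×10³)(8.8⁴)/(8·59.0³·12) = 23.42 N/mm = 23420 N/m
Wire length L = πDN_a = π·59.0·12 = 2224.2 mm
m = ρ·(πd²/4)·L = 7850 × 60.821×10⁻⁶ m² × 2.2242 m = 1.062 kg
f_n = ½√(k/m) = 0.5·√(23420/1.062) = 0.5·√(22054) = 74.253 Hz

74.3 Hz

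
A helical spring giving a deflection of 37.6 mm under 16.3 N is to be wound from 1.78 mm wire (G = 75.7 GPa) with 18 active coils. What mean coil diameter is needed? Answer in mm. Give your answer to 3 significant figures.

Required rate k = F/δ = 16.3/37.6 = 0.43351 N/mm
D = (Gd⁴/(8N_a·k))^(1/3) = (75.7×10³·1.78⁴/(8·18·0.43351))^(1/3)
  = (12173.4)^(1/3) = 23.0041 mm

23.0 mm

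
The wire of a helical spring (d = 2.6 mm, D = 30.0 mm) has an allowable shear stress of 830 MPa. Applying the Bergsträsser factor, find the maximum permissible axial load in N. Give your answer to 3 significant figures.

171 N

C = D/d = 30.0/2.6 = 11.5385
K_B = (4C+2)/(4C−3) = 48.154/43.154 = 1.1159
τ_max = K·8FD/(πd³) → F_max = τ_allow·πd³/(8DK)
F_max = 830·π·2.6³/(8·30.0·1.1159) = 45830/267.81 = 171.13 N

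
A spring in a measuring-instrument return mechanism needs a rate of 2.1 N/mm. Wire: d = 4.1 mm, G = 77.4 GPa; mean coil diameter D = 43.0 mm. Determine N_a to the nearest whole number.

N_a = Gd⁴/(8D³k) = (77.4×10³ × 4.1⁴)/(8 × 43.0³ × 2.1)
    = 2.18714e+07 / 1.33572e+06 = 16.37 → 16 coils

16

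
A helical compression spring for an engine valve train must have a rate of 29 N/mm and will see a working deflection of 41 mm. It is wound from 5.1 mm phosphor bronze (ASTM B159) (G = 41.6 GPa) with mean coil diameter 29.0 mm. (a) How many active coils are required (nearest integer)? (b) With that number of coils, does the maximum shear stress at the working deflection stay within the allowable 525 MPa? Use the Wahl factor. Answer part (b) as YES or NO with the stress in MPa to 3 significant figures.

(a) 5 coils; (b) NO, τ_max = 835 MPa

N_a = Gd⁴/(8D³k) = (41.6×10³)(5.1⁴)/(8·29.0³·29) = 4.974 → N_a = 5
Actual rate k = Gd⁴/(8D³·5) = 28.848 N/mm
Working load F = kδ = 28.848·41 = 1182.8 N
C = 29.0/5.1 = 5.6863; K_W = (4C−1)/(4C−4)+0.615/C = 1.2682
τ_max = K_W·8FD/(πd³) = 1.2682·658.46 = 835.06 MPa
τ_max > 525 MPa → exceeds allowable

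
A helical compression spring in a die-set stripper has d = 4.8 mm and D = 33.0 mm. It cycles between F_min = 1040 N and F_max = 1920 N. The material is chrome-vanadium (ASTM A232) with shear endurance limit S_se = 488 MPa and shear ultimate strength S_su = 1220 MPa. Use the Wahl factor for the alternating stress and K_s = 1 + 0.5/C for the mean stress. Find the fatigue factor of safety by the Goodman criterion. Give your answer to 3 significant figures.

0.549

C = D/d = 33.0/4.8 = 6.8750; K_W = (4C−1)/(4C−4)+0.615/C = 1.2171; K_s = 1+0.5/C = 1.0727
F_a = (F_max−F_min)/2 = 440 N; F_m = (F_max+F_min)/2 = 1480 N
τ_a = K_W·8F_aD/(πd³) = 1.2171 × 334.34 = 406.92 MPa
τ_m = K_s·8F_mD/(πd³) = 1.0727 × 1124.6 = 1206.4 MPa
Goodman: 1/n_f = τ_a/S_se + τ_m/S_su = 406.92/488 + 1206.4/1220 = 0.83386 + 0.98883 = 1.8227
n_f = 1/1.8227 = 0.5486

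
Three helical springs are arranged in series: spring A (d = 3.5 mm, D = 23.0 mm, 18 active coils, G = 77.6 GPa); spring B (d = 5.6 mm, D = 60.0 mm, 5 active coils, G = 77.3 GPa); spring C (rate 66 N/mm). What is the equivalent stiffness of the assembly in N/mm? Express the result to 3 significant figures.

k_A = Gd⁴/(8D³N_a) = (77.6×10³)(3.5⁴)/(8·23.0³·18) = 6.6464 N/mm
k_B = Gd⁴/(8D³N_a) = (77.3×10³)(5.6⁴)/(8·60.0³·5) = 8.7987 N/mm
Series: 1/k_eq = 1/6.6464 + 1/8.7987 + 1/66 = 0.27926; k_eq = 3.5809 N/mm

3.58 N/mm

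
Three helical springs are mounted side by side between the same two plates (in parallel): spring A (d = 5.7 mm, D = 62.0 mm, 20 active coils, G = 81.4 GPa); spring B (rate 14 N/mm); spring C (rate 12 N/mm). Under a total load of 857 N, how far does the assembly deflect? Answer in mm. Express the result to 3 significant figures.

30.3 mm

k_A = Gd⁴/(8D³N_a) = (81.4×10³)(5.7⁴)/(8·62.0³·20) = 2.2534 N/mm
Parallel: k_eq = 2.2534 + 14 + 12 = 28.253 N/mm
δ = F/k_eq = 857/28.253 = 30.333 mm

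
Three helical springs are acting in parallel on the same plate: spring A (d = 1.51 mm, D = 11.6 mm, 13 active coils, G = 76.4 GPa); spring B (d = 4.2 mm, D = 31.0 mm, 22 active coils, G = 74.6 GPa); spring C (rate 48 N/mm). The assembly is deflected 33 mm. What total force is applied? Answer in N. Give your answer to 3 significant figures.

k_A = Gd⁴/(8D³N_a) = (76.4×10³)(1.51⁴)/(8·11.6³·13) = 2.4468 N/mm
k_B = Gd⁴/(8D³N_a) = (74.6×10³)(4.2⁴)/(8·31.0³·22) = 4.4273 N/mm
Parallel: k_eq = 2.4468 + 4.4273 + 48 = 54.874 N/mm
F = k_eq·δ = 54.874·33 = 1810.8 N

1810 N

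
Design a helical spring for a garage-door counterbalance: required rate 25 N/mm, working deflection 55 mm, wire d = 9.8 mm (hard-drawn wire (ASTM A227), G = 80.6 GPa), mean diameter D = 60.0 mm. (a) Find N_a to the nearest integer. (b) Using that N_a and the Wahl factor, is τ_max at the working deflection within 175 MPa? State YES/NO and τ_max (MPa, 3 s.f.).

N_a = Gd⁴/(8D³k) = (80.6×10³)(9.8⁴)/(8·60.0³·25) = 17.21 → N_a = 17
Actual rate k = Gd⁴/(8D³·17) = 25.307 N/mm
Working load F = kδ = 25.307·55 = 1391.9 N
C = 60.0/9.8 = 6.1224; K_W = (4C−1)/(4C−4)+0.615/C = 1.2469
τ_max = K_W·8FD/(πd³) = 1.2469·225.96 = 281.74 MPa
τ_max > 175 MPa → exceeds allowable

(a) 17 coils; (b) NO, τ_max = 282 MPa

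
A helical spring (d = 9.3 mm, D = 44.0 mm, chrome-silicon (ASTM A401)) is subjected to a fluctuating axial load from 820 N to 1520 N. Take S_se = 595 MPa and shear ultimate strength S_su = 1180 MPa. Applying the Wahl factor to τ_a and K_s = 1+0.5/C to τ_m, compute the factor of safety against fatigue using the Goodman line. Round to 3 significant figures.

3.82

C = D/d = 44.0/9.3 = 4.7312; K_W = (4C−1)/(4C−4)+0.615/C = 1.3310; K_s = 1+0.5/C = 1.1057
F_a = (F_max−F_min)/2 = 350 N; F_m = (F_max+F_min)/2 = 1170 N
τ_a = K_W·8F_aD/(πd³) = 1.3310 × 48.754 = 64.892 MPa
τ_m = K_s·8F_mD/(πd³) = 1.1057 × 162.98 = 180.2 MPa
Goodman: 1/n_f = τ_a/S_se + τ_m/S_su = 64.892/595 + 180.2/1180 = 0.10906 + 0.15271 = 0.26178
n_f = 1/0.26178 = 3.82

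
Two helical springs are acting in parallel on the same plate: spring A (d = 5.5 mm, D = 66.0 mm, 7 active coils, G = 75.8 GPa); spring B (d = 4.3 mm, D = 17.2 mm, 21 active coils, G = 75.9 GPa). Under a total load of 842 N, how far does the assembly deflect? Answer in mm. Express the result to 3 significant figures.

k_A = Gd⁴/(8D³N_a) = (75.8×10³)(5.5⁴)/(8·66.0³·7) = 4.3082 N/mm
k_B = Gd⁴/(8D³N_a) = (75.9×10³)(4.3⁴)/(8·17.2³·21) = 30.354 N/mm
Parallel: k_eq = 4.3082 + 30.354 = 34.663 N/mm
δ = F/k_eq = 842/34.663 = 24.291 mm

24.3 mm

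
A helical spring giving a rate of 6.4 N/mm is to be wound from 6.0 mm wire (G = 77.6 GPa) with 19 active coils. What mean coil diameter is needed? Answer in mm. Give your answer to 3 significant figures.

46.9 mm

D = (Gd⁴/(8N_a·k))^(1/3) = (77.6×10³·6.0⁴/(8·19·6.4))^(1/3)
  = (103382)^(1/3) = 46.9333 mm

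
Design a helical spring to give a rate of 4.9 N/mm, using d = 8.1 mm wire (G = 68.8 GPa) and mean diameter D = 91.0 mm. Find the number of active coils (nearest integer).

10

N_a = Gd⁴/(8D³k) = (68.8×10³ × 8.1⁴)/(8 × 91.0³ × 4.9)
    = 2.96161e+08 / 2.954e+07 = 10.03 → 10 coils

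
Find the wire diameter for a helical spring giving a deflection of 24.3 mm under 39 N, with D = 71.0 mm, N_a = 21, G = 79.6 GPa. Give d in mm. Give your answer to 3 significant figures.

Required rate k = F/δ = 39/24.3 = 1.6049 N/mm
d = (8D³N_a·k / G)^(1/4) = (8·71.0³·21·1.6049 / (79.6×10³))^0.25
  = (1212.4)^0.25 = 5.9008 mm

5.90 mm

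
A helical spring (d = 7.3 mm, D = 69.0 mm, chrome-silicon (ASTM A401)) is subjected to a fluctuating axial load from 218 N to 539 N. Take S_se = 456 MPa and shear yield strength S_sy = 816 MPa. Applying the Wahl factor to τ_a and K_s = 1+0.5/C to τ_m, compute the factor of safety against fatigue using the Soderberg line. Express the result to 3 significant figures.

2.48

C = D/d = 69.0/7.3 = 9.4521; K_W = (4C−1)/(4C−4)+0.615/C = 1.1538; K_s = 1+0.5/C = 1.0529
F_a = (F_max−F_min)/2 = 160.5 N; F_m = (F_max+F_min)/2 = 378.5 N
τ_a = K_W·8F_aD/(πd³) = 1.1538 × 72.493 = 83.642 MPa
τ_m = K_s·8F_mD/(πd³) = 1.0529 × 170.96 = 180 MPa
Soderberg: 1/n_f = τ_a/S_se + τ_m/S_sy = 83.642/456 + 180/816 = 0.18343 + 0.22059 = 0.40401
n_f = 1/0.40401 = 2.475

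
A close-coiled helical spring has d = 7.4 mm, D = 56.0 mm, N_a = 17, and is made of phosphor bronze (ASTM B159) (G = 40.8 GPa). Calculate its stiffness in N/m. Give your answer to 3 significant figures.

5120 N/m

k = Gd⁴/(8D³N_a) = (40.8×10³ × 7.4⁴) / (8 × 56.0³ × 17)
  = 1.22345e+08 / 2.38838e+07 = 5.1225 N/mm = 5122.5 N/m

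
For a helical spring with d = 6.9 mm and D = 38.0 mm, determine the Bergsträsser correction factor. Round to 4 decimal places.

1.2628

C = D/d = 38.0/6.9 = 5.5072
K_B = (4C+2)/(4C−3) = 24.029/19.029 = 1.2628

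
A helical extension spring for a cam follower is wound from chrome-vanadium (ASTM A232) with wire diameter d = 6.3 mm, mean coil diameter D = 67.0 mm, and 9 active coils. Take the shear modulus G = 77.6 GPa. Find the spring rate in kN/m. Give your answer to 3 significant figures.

k = Gd⁴/(8D³N_a) = (77.6×10³ × 6.3⁴) / (8 × 67.0³ × 9)
  = 1.22243e+08 / 2.16549e+07 = 5.645 N/mm

5.65 kN/m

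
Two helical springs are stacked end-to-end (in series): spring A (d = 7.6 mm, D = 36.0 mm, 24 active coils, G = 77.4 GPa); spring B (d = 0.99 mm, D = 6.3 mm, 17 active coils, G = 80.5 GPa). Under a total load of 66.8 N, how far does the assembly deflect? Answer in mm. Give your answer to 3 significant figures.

31.7 mm

k_A = Gd⁴/(8D³N_a) = (77.4×10³)(7.6⁴)/(8·36.0³·24) = 28.826 N/mm
k_B = Gd⁴/(8D³N_a) = (80.5×10³)(0.99⁴)/(8·6.3³·17) = 2.2739 N/mm
Series: 1/k_eq = 1/28.826 + 1/2.2739 = 0.47446; k_eq = 2.1077 N/mm
δ = F/k_eq = 66.8/2.1077 = 31.694 mm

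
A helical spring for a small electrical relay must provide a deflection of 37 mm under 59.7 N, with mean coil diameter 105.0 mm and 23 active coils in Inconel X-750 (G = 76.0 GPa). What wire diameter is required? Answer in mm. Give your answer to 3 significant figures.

8.20 mm

Required rate k = F/δ = 59.7/37 = 1.6135 N/mm
d = (8D³N_a·k / G)^(1/4) = (8·105.0³·23·1.6135 / (76.0×10³))^0.25
  = (4522.1)^0.25 = 8.2004 mm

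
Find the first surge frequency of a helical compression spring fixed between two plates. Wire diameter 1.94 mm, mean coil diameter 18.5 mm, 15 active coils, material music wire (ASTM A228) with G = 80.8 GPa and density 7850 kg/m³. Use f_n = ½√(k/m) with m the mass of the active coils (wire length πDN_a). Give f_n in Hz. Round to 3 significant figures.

k = Gd⁴/(8D³N_a) = (80.8×10³)(1.94⁴)/(8·18.5³·15) = 1.5063 N/mm = 1506.3 N/m
Wire length L = πDN_a = π·18.5·15 = 871.79 mm
m = ρ·(πd²/4)·L = 7850 × 2.9559×10⁻⁶ m² × 0.87179 m = 0.020229 kg
f_n = ½√(k/m) = 0.5·√(1506.3/0.020229) = 0.5·√(74464) = 136.44 Hz

136 Hz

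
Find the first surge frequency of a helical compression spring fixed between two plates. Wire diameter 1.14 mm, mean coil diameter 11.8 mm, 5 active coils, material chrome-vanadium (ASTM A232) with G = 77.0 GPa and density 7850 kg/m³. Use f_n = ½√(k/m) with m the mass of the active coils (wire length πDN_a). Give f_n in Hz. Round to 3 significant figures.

k = Gd⁴/(8D³N_a) = (77.0×10³)(1.14⁴)/(8·11.8³·5) = 1.9788 N/mm = 1978.8 N/m
Wire length L = πDN_a = π·11.8·5 = 185.35 mm
m = ρ·(πd²/4)·L = 7850 × 1.0207×10⁻⁶ m² × 0.18535 m = 0.0014852 kg
f_n = ½√(k/m) = 0.5·√(1978.8/0.0014852) = 0.5·√(1.3324e+06) = 577.15 Hz

577 Hz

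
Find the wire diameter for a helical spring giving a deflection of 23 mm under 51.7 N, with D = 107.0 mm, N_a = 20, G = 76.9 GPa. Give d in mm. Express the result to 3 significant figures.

Required rate k = F/δ = 51.7/23 = 2.2478 N/mm
d = (8D³N_a·k / G)^(1/4) = (8·107.0³·20·2.2478 / (76.9×10³))^0.25
  = (5729.4)^0.25 = 8.7002 mm

8.70 mm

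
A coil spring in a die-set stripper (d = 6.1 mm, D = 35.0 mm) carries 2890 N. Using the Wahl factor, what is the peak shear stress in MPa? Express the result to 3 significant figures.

Spring index C = D/d = 35.0/6.1 = 5.7377
K_W = (4C−1)/(4C−4) + 0.615/C = 21.951/18.951 + 0.1072 = 1.2655
τ₀ = 8FD/(πd³) = 8·2890·35.0/(π·6.1³) = 809200/713.08 = 1134.8 MPa
τ_max = K·τ₀ = 1.2655 × 1134.8 = 1436.1 MPa

1440 MPa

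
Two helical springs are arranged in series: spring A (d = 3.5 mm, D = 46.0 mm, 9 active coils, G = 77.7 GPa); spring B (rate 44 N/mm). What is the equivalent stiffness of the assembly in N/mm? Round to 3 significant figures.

k_A = Gd⁴/(8D³N_a) = (77.7×10³)(3.5⁴)/(8·46.0³·9) = 1.6637 N/mm
Series: 1/k_eq = 1/1.6637 + 1/44 = 0.62378; k_eq = 1.6031 N/mm

1.60 N/mm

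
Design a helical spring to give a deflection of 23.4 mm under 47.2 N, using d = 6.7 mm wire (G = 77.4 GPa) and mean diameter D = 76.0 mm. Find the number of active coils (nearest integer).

Required rate k = F/δ = 47.2/23.4 = 2.0171 N/mm
N_a = Gd⁴/(8D³k) = (77.4×10³ × 6.7⁴)/(8 × 76.0³ × 2.0171)
    = 1.5597e+08 / 7.08365e+06 = 22.02 → 22 coils

22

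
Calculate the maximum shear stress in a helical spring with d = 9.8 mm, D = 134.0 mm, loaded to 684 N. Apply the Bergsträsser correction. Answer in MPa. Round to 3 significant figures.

Spring index C = D/d = 134.0/9.8 = 13.6735
K_B = (4C+2)/(4C−3) = 56.694/51.694 = 1.0967
τ₀ = 8FD/(πd³) = 8·684·134.0/(π·9.8³) = 733248/2956.8 = 247.98 MPa
τ_max = K·τ₀ = 1.0967 × 247.98 = 271.97 MPa

272 MPa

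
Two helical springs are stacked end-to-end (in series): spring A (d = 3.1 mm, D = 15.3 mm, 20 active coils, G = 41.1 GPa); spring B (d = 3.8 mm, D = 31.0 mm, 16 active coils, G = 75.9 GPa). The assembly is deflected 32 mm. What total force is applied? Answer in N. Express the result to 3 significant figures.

k_A = Gd⁴/(8D³N_a) = (41.1×10³)(3.1⁴)/(8·15.3³·20) = 6.6236 N/mm
k_B = Gd⁴/(8D³N_a) = (75.9×10³)(3.8⁴)/(8·31.0³·16) = 4.1503 N/mm
Series: 1/k_eq = 1/6.6236 + 1/4.1503 = 0.39192; k_eq = 2.5515 N/mm
F = k_eq·δ = 2.5515·32 = 81.649 N

81.6 N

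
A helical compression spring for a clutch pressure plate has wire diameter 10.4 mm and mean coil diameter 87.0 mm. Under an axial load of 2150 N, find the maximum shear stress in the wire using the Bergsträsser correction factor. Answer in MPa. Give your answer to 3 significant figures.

Spring index C = D/d = 87.0/10.4 = 8.3654
K_B = (4C+2)/(4C−3) = 35.462/30.462 = 1.1641
τ₀ = 8FD/(πd³) = 8·2150·87.0/(π·10.4³) = 1.4964e+06/3533.9 = 423.45 MPa
τ_max = K·τ₀ = 1.1641 × 423.45 = 492.95 MPa

493 MPa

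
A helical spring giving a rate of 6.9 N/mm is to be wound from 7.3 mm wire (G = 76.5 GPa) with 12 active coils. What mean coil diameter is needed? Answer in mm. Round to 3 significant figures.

D = (Gd⁴/(8N_a·k))^(1/3) = (76.5×10³·7.3⁴/(8·12·6.9))^(1/3)
  = (327969)^(1/3) = 68.9622 mm

69.0 mm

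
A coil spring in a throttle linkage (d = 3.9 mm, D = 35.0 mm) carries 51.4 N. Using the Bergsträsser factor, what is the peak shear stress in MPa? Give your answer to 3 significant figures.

89.0 MPa

Spring index C = D/d = 35.0/3.9 = 8.9744
K_B = (4C+2)/(4C−3) = 37.897/32.897 = 1.1520
τ₀ = 8FD/(πd³) = 8·51.4·35.0/(π·3.9³) = 14392/186.36 = 77.228 MPa
τ_max = K·τ₀ = 1.1520 × 77.228 = 88.966 MPa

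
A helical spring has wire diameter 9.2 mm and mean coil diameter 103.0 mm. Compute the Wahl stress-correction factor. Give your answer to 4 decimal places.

C = D/d = 103.0/9.2 = 11.1957
K_W = (4C−1)/(4C−4) + 0.615/C = 43.783/40.783 + 0.0549 = 1.1285

1.1285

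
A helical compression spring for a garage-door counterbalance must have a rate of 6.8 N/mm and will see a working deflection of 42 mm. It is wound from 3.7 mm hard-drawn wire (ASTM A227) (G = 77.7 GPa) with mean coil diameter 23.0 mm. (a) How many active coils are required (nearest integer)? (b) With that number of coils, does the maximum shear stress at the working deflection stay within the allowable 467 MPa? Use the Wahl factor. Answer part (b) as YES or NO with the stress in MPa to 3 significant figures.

(a) 22 coils; (b) YES, τ_max = 410 MPa

N_a = Gd⁴/(8D³k) = (77.7×10³)(3.7⁴)/(8·23.0³·6.8) = 22 → N_a = 22
Actual rate k = Gd⁴/(8D³·22) = 6.8004 N/mm
Working load F = kδ = 6.8004·42 = 285.62 N
C = 23.0/3.7 = 6.2162; K_W = (4C−1)/(4C−4)+0.615/C = 1.2427
τ_max = K_W·8FD/(πd³) = 1.2427·330.25 = 410.41 MPa
τ_max ≤ 467 MPa → acceptable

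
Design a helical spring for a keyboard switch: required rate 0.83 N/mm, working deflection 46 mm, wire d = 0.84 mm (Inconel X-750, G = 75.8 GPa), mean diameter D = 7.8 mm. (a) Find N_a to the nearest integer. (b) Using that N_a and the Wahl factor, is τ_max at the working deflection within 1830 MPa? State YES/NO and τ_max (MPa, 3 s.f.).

N_a = Gd⁴/(8D³k) = (75.8×10³)(0.84⁴)/(8·7.8³·0.83) = 11.98 → N_a = 12
Actual rate k = Gd⁴/(8D³·12) = 0.82838 N/mm
Working load F = kδ = 0.82838·46 = 38.106 N
C = 7.8/0.84 = 9.2857; K_W = (4C−1)/(4C−4)+0.615/C = 1.1567
τ_max = K_W·8FD/(πd³) = 1.1567·1277 = 1477.2 MPa
τ_max ≤ 1830 MPa → acceptable

(a) 12 coils; (b) YES, τ_max = 1480 MPa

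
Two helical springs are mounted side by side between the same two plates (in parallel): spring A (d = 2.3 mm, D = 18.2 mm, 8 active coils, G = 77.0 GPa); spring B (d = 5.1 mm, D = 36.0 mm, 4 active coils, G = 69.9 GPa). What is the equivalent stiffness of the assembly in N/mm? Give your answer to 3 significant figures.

k_A = Gd⁴/(8D³N_a) = (77.0×10³)(2.3⁴)/(8·18.2³·8) = 5.5848 N/mm
k_B = Gd⁴/(8D³N_a) = (69.9×10³)(5.1⁴)/(8·36.0³·4) = 31.674 N/mm
Parallel: k_eq = 5.5848 + 31.674 = 37.259 N/mm

37.3 N/mm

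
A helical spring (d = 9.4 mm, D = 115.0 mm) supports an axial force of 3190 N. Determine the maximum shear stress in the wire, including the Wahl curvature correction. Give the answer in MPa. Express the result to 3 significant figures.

Spring index C = D/d = 115.0/9.4 = 12.2340
K_W = (4C−1)/(4C−4) + 0.615/C = 47.936/44.936 + 0.0503 = 1.1170
τ₀ = 8FD/(πd³) = 8·3190·115.0/(π·9.4³) = 2.9348e+06/2609.4 = 1124.7 MPa
τ_max = K·τ₀ = 1.1170 × 1124.7 = 1256.3 MPa

1260 MPa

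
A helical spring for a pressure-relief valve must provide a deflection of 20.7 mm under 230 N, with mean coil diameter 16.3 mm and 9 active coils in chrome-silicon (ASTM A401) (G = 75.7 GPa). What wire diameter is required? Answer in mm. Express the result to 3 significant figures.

Required rate k = F/δ = 230/20.7 = 11.111 N/mm
d = (8D³N_a·k / G)^(1/4) = (8·16.3³·9·11.111 / (75.7×10³))^0.25
  = (45.767)^0.25 = 2.6010 mm

2.60 mm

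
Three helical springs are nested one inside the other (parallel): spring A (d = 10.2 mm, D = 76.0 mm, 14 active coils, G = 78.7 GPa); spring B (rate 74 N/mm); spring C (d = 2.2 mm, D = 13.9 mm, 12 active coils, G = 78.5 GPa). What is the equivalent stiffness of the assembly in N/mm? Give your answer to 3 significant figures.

k_A = Gd⁴/(8D³N_a) = (78.7×10³)(10.2⁴)/(8·76.0³·14) = 17.327 N/mm
k_C = Gd⁴/(8D³N_a) = (78.5×10³)(2.2⁴)/(8·13.9³·12) = 7.1325 N/mm
Parallel: k_eq = 17.327 + 74 + 7.1325 = 98.459 N/mm

98.5 N/mm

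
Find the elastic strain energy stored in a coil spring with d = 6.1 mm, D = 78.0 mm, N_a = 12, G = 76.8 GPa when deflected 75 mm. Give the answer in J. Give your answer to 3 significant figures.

6.56 J

k = Gd⁴/(8D³N_a) = (76.8×10³)(6.1⁴)/(8·78.0³·12) = 2.3341 N/mm
U = ½kδ² = 0.5 × 2.3341 × 75² = 6564.7 N·mm = 6.5647 J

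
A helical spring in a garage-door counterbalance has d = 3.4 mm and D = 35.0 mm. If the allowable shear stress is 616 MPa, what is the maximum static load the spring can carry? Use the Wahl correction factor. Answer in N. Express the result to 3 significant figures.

238 N

C = D/d = 35.0/3.4 = 10.2941
K_W = (4C−1)/(4C−4) + 0.615/C = 40.176/37.176 + 0.0597 = 1.1404
τ_max = K·8FD/(πd³) → F_max = τ_allow·πd³/(8DK)
F_max = 616·π·3.4³/(8·35.0·1.1404) = 76062/319.32 = 238.2 N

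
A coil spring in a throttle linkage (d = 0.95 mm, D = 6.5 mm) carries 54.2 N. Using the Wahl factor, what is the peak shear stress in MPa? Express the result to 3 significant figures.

1270 MPa

Spring index C = D/d = 6.5/0.95 = 6.8421
K_W = (4C−1)/(4C−4) + 0.615/C = 26.368/23.368 + 0.0899 = 1.2183
τ₀ = 8FD/(πd³) = 8·54.2·6.5/(π·0.95³) = 2818.4/2.6935 = 1046.4 MPa
τ_max = K·τ₀ = 1.2183 × 1046.4 = 1274.7 MPa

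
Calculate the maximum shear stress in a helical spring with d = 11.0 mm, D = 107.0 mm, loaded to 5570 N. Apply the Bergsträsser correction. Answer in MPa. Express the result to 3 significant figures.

1300 MPa

Spring index C = D/d = 107.0/11.0 = 9.7273
K_B = (4C+2)/(4C−3) = 40.909/35.909 = 1.1392
τ₀ = 8FD/(πd³) = 8·5570·107.0/(π·11.0³) = 4.76792e+06/4181.5 = 1140.3 MPa
τ_max = K·τ₀ = 1.1392 × 1140.3 = 1299 MPa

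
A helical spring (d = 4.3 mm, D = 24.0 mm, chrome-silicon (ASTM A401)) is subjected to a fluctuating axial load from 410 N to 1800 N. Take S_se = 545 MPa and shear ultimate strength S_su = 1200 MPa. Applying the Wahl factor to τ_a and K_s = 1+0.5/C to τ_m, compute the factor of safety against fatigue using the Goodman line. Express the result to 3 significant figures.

0.495

C = D/d = 24.0/4.3 = 5.5814; K_W = (4C−1)/(4C−4)+0.615/C = 1.2739; K_s = 1+0.5/C = 1.0896
F_a = (F_max−F_min)/2 = 695 N; F_m = (F_max+F_min)/2 = 1105 N
τ_a = K_W·8F_aD/(πd³) = 1.2739 × 534.23 = 680.56 MPa
τ_m = K_s·8F_mD/(πd³) = 1.0896 × 849.39 = 925.48 MPa
Goodman: 1/n_f = τ_a/S_se + τ_m/S_su = 680.56/545 + 925.48/1200 = 1.24873 + 0.77124 = 2.02
n_f = 1/2.02 = 0.4951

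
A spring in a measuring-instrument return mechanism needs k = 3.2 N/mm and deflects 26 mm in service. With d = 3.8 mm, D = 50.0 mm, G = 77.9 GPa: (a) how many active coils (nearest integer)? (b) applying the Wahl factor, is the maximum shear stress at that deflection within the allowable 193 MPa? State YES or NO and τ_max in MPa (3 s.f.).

N_a = Gd⁴/(8D³k) = (77.9×10³)(3.8⁴)/(8·50.0³·3.2) = 5.076 → N_a = 5
Actual rate k = Gd⁴/(8D³·5) = 3.2486 N/mm
Working load F = kδ = 3.2486·26 = 84.465 N
C = 50.0/3.8 = 13.1579; K_W = (4C−1)/(4C−4)+0.615/C = 1.1084
τ_max = K_W·8FD/(πd³) = 1.1084·195.99 = 217.24 MPa
τ_max > 193 MPa → exceeds allowable

(a) 5 coils; (b) NO, τ_max = 217 MPa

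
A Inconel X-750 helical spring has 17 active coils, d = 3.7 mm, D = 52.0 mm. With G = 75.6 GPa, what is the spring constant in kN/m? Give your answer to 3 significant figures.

k = Gd⁴/(8D³N_a) = (75.6×10³ × 3.7⁴) / (8 × 52.0³ × 17)
  = 1.41687e+07 / 1.91227e+07 = 0.74093 N/mm

0.741 kN/m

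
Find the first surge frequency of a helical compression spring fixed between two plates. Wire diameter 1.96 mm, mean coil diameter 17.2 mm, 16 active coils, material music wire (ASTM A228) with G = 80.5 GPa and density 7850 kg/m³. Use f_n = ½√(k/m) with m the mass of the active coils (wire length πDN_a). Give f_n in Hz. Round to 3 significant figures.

k = Gd⁴/(8D³N_a) = (80.5×10³)(1.96⁴)/(8·17.2³·16) = 1.824 N/mm = 1824 N/m
Wire length L = πDN_a = π·17.2·16 = 864.57 mm
m = ρ·(πd²/4)·L = 7850 × 3.0172×10⁻⁶ m² × 0.86457 m = 0.020477 kg
f_n = ½√(k/m) = 0.5·√(1824/0.020477) = 0.5·√(89075) = 149.23 Hz

149 Hz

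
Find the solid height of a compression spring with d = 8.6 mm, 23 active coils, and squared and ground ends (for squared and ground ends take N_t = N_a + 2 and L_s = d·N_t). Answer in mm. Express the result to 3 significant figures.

215 mm

squared and ground ends: N_t = N_a + 2 = 23 + 2 = 25
L_s = d·N_t = 8.6 × 25 = 215 mm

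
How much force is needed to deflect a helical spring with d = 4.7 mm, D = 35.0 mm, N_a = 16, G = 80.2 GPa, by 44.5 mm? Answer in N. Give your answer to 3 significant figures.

k = Gd⁴/(8D³N_a) = (80.2×10³)(4.7⁴)/(8·35.0³·16) = 7.131 N/mm
F = k·δ = 7.131 × 44.5 = 317.33 N

317 N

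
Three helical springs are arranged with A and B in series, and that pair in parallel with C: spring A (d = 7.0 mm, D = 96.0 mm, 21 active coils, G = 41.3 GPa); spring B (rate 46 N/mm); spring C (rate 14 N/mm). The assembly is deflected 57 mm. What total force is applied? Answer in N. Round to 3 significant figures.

k_A = Gd⁴/(8D³N_a) = (41.3×10³)(7.0⁴)/(8·96.0³·21) = 0.66714 N/mm
Springs A,B series: k_AB = 1/(1/0.66714+1/46) = 0.65761 N/mm; parallel with C: k_eq = 0.65761+14 = 14.658 N/mm
F = k_eq·δ = 14.658·57 = 835.48 N

835 N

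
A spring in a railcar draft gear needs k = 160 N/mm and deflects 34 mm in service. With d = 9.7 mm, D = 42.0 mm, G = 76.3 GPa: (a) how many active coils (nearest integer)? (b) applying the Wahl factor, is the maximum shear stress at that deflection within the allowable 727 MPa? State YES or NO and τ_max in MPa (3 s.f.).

(a) 7 coils; (b) NO, τ_max = 887 MPa

N_a = Gd⁴/(8D³k) = (76.3×10³)(9.7⁴)/(8·42.0³·160) = 7.123 → N_a = 7
Actual rate k = Gd⁴/(8D³·7) = 162.81 N/mm
Working load F = kδ = 162.81·34 = 5535.5 N
C = 42.0/9.7 = 4.3299; K_W = (4C−1)/(4C−4)+0.615/C = 1.3673
τ_max = K_W·8FD/(πd³) = 1.3673·648.68 = 886.92 MPa
τ_max > 727 MPa → exceeds allowable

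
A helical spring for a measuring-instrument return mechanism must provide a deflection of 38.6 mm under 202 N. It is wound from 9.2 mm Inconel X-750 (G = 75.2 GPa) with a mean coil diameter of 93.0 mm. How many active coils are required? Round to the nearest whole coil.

16

Required rate k = F/δ = 202/38.6 = 5.2332 N/mm
N_a = Gd⁴/(8D³k) = (75.2×10³ × 9.2⁴)/(8 × 93.0³ × 5.2332)
    = 5.38728e+08 / 3.36746e+07 = 16 → 16 coils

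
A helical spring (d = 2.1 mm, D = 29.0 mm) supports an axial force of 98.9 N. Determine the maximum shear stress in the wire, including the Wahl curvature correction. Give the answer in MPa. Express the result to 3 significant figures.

870 MPa

Spring index C = D/d = 29.0/2.1 = 13.8095
K_W = (4C−1)/(4C−4) + 0.615/C = 54.238/51.238 + 0.0445 = 1.1031
τ₀ = 8FD/(πd³) = 8·98.9·29.0/(π·2.1³) = 22944.8/29.094 = 788.64 MPa
τ_max = K·τ₀ = 1.1031 × 788.64 = 869.93 MPa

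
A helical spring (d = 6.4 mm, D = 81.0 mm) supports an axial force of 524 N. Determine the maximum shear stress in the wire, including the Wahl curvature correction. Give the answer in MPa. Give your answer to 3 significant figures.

459 MPa

Spring index C = D/d = 81.0/6.4 = 12.6562
K_W = (4C−1)/(4C−4) + 0.615/C = 49.625/46.625 + 0.0486 = 1.1129
τ₀ = 8FD/(πd³) = 8·524·81.0/(π·6.4³) = 339552/823.55 = 412.3 MPa
τ_max = K·τ₀ = 1.1129 × 412.3 = 458.87 MPa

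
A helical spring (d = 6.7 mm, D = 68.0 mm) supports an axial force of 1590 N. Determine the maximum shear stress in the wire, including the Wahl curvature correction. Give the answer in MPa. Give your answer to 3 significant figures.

Spring index C = D/d = 68.0/6.7 = 10.1493
K_W = (4C−1)/(4C−4) + 0.615/C = 39.597/36.597 + 0.0606 = 1.1426
τ₀ = 8FD/(πd³) = 8·1590·68.0/(π·6.7³) = 864960/944.87 = 915.42 MPa
τ_max = K·τ₀ = 1.1426 × 915.42 = 1045.9 MPa

1050 MPa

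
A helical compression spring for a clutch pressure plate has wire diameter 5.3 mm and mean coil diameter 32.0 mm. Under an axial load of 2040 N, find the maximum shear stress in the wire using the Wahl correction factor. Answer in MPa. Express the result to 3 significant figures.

Spring index C = D/d = 32.0/5.3 = 6.0377
K_W = (4C−1)/(4C−4) + 0.615/C = 23.151/20.151 + 0.1019 = 1.2507
τ₀ = 8FD/(πd³) = 8·2040·32.0/(π·5.3³) = 522240/467.71 = 1116.6 MPa
τ_max = K·τ₀ = 1.2507 × 1116.6 = 1396.6 MPa

1400 MPa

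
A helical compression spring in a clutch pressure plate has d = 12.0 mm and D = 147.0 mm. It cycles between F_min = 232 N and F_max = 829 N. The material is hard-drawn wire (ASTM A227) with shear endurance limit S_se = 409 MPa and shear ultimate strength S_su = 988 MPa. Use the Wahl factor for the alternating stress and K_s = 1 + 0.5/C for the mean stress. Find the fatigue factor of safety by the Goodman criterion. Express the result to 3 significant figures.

3.36

C = D/d = 147.0/12.0 = 12.2500; K_W = (4C−1)/(4C−4)+0.615/C = 1.1169; K_s = 1+0.5/C = 1.0408
F_a = (F_max−F_min)/2 = 298.5 N; F_m = (F_max+F_min)/2 = 530.5 N
τ_a = K_W·8F_aD/(πd³) = 1.1169 × 64.663 = 72.221 MPa
τ_m = K_s·8F_mD/(πd³) = 1.0408 × 114.92 = 119.61 MPa
Goodman: 1/n_f = τ_a/S_se + τ_m/S_su = 72.221/409 + 119.61/988 = 0.17658 + 0.12106 = 0.29764
n_f = 1/0.29764 = 3.36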